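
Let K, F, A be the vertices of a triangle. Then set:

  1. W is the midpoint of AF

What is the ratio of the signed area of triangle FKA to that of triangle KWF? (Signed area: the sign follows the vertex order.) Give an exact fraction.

Work in coordinates with K = (0, 0), F = (1, 0), A = (0, 1).
1. W is the midpoint of AF ⇒ W = (1/2, 1/2)
2·[FKA] = -1, 2·[KWF] = -1/2
[FKA]:[KWF] = -1:-1/2 = 2

[FKA]:[KWF] = 2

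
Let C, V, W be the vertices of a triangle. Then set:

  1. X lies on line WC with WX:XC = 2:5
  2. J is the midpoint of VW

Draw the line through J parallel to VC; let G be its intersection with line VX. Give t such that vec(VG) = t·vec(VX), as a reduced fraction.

Set C = (0, 0), V = (1, 0), W = (0, 1); any affine frame gives the same invariant.
1. X lies on line WC with WX:XC = 2:5 ⇒ X = (0, 5/7)
2. J is the midpoint of VW ⇒ J = (1/2, 1/2)
through J parallel to VC: direction (-1, 0); meets VX at G = (3/10, 1/2)
G = V + t·(X−V) with t = 7/10

t = 7/10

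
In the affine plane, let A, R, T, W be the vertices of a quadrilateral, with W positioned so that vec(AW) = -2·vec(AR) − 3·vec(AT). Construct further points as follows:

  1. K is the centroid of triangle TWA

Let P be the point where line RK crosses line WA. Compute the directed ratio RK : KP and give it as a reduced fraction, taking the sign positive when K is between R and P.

Work in coordinates with A = (0, 0), R = (1, 0), T = (0, 1), W = (-2, -3).
1. K is the centroid of triangle TWA ⇒ K = (-2/3, -2/3)
line RK meets WA at P = (-4/11, -6/11)
K = R + t·(P−R) with t = 11/9, so RK:KP = 11/9:-2/9

RK:KP = -11/2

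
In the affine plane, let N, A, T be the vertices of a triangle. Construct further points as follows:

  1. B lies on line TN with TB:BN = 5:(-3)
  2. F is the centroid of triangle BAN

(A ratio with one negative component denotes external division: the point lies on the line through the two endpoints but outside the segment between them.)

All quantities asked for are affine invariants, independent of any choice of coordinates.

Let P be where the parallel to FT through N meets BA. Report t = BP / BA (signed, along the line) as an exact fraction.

t = 1/4

Work in coordinates with N = (0, 0), A = (1, 0), T = (0, 1).
1. B lies on line TN with TB:BN = 5:(-3) ⇒ B = (0, -3/2)
2. F is the centroid of triangle BAN ⇒ F = (1/3, -1/2)
through N parallel to FT: direction (-1/3, 3/2); meets BA at P = (1/4, -9/8)
P = B + t·(A−B) with t = 1/4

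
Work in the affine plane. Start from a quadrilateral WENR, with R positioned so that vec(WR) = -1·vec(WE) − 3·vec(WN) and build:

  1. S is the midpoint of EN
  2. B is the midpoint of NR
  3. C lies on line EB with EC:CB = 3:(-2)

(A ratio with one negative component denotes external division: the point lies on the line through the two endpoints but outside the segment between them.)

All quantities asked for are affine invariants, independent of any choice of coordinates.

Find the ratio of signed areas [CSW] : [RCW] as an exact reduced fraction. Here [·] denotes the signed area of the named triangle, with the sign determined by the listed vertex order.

[CSW]:[RCW] = 1/30

Assign W = (0, 0), E = (1, 0), N = (0, 1), R = (-1, -3) — the answer is frame-independent, so this choice is without loss of generality.
1. S is the midpoint of EN ⇒ S = (1/2, 1/2)
2. B is the midpoint of NR ⇒ B = (-1/2, -1)
3. C lies on line EB with EC:CB = 3:(-2) ⇒ C = (-7/2, -3)
2·[CSW] = -1/4, 2·[RCW] = -15/2
[CSW]:[RCW] = -1/4:-15/2 = 1/30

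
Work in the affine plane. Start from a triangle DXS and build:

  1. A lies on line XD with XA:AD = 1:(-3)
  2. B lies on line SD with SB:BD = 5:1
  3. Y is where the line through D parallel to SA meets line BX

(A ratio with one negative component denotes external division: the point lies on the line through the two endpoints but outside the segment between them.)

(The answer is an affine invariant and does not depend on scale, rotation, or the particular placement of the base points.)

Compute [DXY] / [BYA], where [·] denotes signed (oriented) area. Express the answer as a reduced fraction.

[DXY]:[BYA] = -8

Set D = (0, 0), X = (1, 0), S = (0, 1); any affine frame gives the same invariant.
1. A lies on line XD with XA:AD = 1:(-3) ⇒ A = (3/2, 0)
2. B lies on line SD with SB:BD = 5:1 ⇒ B = (0, 1/6)
3. Y is where the line through D parallel to SA meets line BX ⇒ Y = (-1/3, 2/9)
2·[DXY] = 2/9, 2·[BYA] = -1/36
[DXY]:[BYA] = 2/9:-1/36 = -8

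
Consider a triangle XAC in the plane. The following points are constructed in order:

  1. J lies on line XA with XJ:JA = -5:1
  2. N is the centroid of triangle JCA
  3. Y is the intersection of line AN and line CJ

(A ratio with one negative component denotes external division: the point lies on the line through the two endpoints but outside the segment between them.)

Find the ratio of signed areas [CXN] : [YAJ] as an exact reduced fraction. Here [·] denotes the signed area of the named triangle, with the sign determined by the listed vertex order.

Work in coordinates with X = (0, 0), A = (1, 0), C = (0, 1).
1. J lies on line XA with XJ:JA = -5:1 ⇒ J = (5/4, 0)
2. N is the centroid of triangle JCA ⇒ N = (3/4, 1/3)
3. Y is the intersection of line AN and line CJ ⇒ Y = (5/8, 1/2)
2·[CXN] = 3/4, 2·[YAJ] = 1/8
[CXN]:[YAJ] = 3/4:1/8 = 6

[CXN]:[YAJ] = 6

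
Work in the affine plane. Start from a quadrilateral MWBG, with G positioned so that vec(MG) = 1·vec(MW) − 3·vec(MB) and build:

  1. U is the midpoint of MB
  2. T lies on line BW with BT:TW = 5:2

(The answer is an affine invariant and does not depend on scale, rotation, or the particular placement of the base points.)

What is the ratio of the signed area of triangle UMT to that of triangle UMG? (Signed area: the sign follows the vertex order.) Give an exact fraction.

Set M = (0, 0), W = (1, 0), B = (0, 1), G = (1, -3); any affine frame gives the same invariant.
1. U is the midpoint of MB ⇒ U = (0, 1/2)
2. T lies on line BW with BT:TW = 5:2 ⇒ T = (5/7, 2/7)
2·[UMT] = 5/14, 2·[UMG] = 1/2
[UMT]:[UMG] = 5/14:1/2 = 5/7

[UMT]:[UMG] = 5/7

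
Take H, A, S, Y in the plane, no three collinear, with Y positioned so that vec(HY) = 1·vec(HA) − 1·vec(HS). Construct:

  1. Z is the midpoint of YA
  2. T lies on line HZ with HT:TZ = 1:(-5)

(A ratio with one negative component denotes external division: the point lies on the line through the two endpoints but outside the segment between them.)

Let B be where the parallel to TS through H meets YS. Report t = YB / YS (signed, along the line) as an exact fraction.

t = 9/11

Work in coordinates with H = (0, 0), A = (1, 0), S = (0, 1), Y = (1, -1).
1. Z is the midpoint of YA ⇒ Z = (1, -1/2)
2. T lies on line HZ with HT:TZ = 1:(-5) ⇒ T = (-1/4, 1/8)
through H parallel to TS: direction (1/4, 7/8); meets YS at B = (2/11, 7/11)
B = Y + t·(S−Y) with t = 9/11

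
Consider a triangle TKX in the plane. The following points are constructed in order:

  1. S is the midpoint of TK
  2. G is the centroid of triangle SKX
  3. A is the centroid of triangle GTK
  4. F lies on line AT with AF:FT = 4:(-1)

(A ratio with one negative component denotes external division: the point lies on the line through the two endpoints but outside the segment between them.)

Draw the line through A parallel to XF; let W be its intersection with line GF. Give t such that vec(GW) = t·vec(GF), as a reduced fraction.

Work in coordinates with T = (0, 0), K = (1, 0), X = (0, 1).
1. S is the midpoint of TK ⇒ S = (1/2, 0)
2. G is the centroid of triangle SKX ⇒ G = (1/2, 1/3)
3. A is the centroid of triangle GTK ⇒ A = (1/2, 1/9)
4. F lies on line AT with AF:FT = 4:(-1) ⇒ F = (-1/6, -1/27)
through A parallel to XF: direction (-1/6, -28/27); meets GF at W = (55/102, 163/459)
W = G + t·(F−G) with t = -1/17

t = -1/17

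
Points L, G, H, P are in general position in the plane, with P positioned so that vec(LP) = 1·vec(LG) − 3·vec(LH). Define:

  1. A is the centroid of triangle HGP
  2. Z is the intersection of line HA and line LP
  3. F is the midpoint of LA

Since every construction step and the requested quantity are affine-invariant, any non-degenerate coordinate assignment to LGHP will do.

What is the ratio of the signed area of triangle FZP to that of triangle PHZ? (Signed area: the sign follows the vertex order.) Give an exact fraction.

[FZP]:[PHZ] = 2/3

Work in coordinates with L = (0, 0), G = (1, 0), H = (0, 1), P = (1, -3).
1. A is the centroid of triangle HGP ⇒ A = (2/3, -2/3)
2. Z is the intersection of line HA and line LP ⇒ Z = (-2, 6)
3. F is the midpoint of LA ⇒ F = (1/3, -1/3)
2·[FZP] = 2, 2·[PHZ] = 3
[FZP]:[PHZ] = 2:3 = 2/3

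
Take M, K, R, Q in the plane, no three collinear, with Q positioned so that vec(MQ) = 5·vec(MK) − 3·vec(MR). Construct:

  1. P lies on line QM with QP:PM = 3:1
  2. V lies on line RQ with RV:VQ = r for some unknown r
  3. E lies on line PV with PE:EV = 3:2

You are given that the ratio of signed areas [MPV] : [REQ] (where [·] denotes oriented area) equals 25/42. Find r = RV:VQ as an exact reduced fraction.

r = 2/5

Choose coordinates M = (0, 0), K = (1, 0), R = (0, 1), Q = (5, -3).
1. P lies on line QM with QP:PM = 3:1 ⇒ P = (5/4, -3/4)
2. With RV:VQ = r, write λ = r/(r+1) so V = R + λ·(Q−R); V is affine-linear in λ
3. E lies on line PV with PE:EV = 3:2 ⇒ E is an affine combination of earlier points and hence also affine-linear in λ
Every point depending on V is an affine combination of V and λ-independent points, so each such coordinate is linear in λ; the λ² term in each signed area is a multiple of (Q−R)×(Q−R) = 0, so 2·[MPV] and 2·[REQ] are each linear in λ. Evaluating at λ=0 and λ=1:
  2·[MPV] = -5/4·λ + 5/4,   2·[REQ] = 3/2
So [MPV]:[REQ] = (-5/4·λ + 5/4) / (3/2). Setting this equal to 25/42:
  -5/4·λ + 5/4 = 25/42·(3/2)  ⇒  λ = 2/7
Then r = λ/(1−λ) = (2/7)/(5/7) = 2/5. Check: with r = 2/5, V = (10/7, -1/7) and [MPV]:[REQ] = 25/42 as required.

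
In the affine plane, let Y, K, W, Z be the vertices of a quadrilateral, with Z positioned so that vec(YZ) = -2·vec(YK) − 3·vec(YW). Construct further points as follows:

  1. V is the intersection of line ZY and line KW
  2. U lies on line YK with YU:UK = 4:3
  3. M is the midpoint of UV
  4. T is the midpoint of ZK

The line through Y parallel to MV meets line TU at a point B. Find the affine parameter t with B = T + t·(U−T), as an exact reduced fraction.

t = 13/21

Assign Y = (0, 0), K = (1, 0), W = (0, 1), Z = (-2, -3) — the answer is frame-independent, so this choice is without loss of generality.
1. V is the intersection of line ZY and line KW ⇒ V = (2/5, 3/5)
2. U lies on line YK with YU:UK = 4:3 ⇒ U = (4/7, 0)
3. M is the midpoint of UV ⇒ M = (17/35, 3/10)
4. T is the midpoint of ZK ⇒ T = (-1/2, -3/2)
through Y parallel to MV: direction (-3/35, 3/10); meets TU at B = (8/49, -4/7)
B = T + t·(U−T) with t = 13/21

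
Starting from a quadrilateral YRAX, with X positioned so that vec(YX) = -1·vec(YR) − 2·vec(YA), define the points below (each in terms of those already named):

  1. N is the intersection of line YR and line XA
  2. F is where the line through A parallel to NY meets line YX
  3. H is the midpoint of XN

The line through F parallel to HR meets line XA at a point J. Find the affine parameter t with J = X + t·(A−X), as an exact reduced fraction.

Assign Y = (0, 0), R = (1, 0), A = (0, 1), X = (-1, -2) — the answer is frame-independent, so this choice is without loss of generality.
1. N is the intersection of line YR and line XA ⇒ N = (-1/3, 0)
2. F is where the line through A parallel to NY meets line YX ⇒ F = (1/2, 1)
3. H is the midpoint of XN ⇒ H = (-2/3, -1)
through F parallel to HR: direction (5/3, 1); meets XA at J = (-1/8, 5/8)
J = X + t·(A−X) with t = 7/8

t = 7/8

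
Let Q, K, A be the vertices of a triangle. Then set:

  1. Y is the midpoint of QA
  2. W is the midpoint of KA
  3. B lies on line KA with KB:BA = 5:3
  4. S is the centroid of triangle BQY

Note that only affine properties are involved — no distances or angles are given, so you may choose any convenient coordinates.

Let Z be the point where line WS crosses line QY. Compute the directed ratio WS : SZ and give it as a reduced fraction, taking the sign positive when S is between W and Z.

WS:SZ = 3

Set Q = (0, 0), K = (1, 0), A = (0, 1); any affine frame gives the same invariant.
1. Y is the midpoint of QA ⇒ Y = (0, 1/2)
2. W is the midpoint of KA ⇒ W = (1/2, 1/2)
3. B lies on line KA with KB:BA = 5:3 ⇒ B = (3/8, 5/8)
4. S is the centroid of triangle BQY ⇒ S = (1/8, 3/8)
line WS meets QY at Z = (0, 1/3)
S = W + t·(Z−W) with t = 3/4, so WS:SZ = 3/4:1/4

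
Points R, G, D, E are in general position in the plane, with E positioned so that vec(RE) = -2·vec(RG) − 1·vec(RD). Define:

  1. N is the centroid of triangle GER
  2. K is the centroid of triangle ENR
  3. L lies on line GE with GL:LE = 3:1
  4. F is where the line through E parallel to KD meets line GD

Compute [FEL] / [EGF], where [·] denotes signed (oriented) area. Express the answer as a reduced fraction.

[FEL]:[EGF] = 1/4

Set R = (0, 0), G = (1, 0), D = (0, 1), E = (-2, -1); any affine frame gives the same invariant.
1. N is the centroid of triangle GER ⇒ N = (-1/3, -1/3)
2. K is the centroid of triangle ENR ⇒ K = (-7/9, -4/9)
3. L lies on line GE with GL:LE = 3:1 ⇒ L = (-5/4, -3/4)
4. F is where the line through E parallel to KD meets line GD ⇒ F = (-3/5, 8/5)
2·[FEL] = 8/5, 2·[EGF] = 32/5
[FEL]:[EGF] = 8/5:32/5 = 1/4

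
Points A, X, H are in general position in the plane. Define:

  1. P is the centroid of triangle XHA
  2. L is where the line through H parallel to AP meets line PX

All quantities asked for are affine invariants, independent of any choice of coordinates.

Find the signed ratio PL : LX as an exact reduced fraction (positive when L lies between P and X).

Choose coordinates A = (0, 0), X = (1, 0), H = (0, 1).
1. P is the centroid of triangle XHA ⇒ P = (1/3, 1/3)
2. L is where the line through H parallel to AP meets line PX ⇒ L = (-1/3, 2/3)
L = P + t·(X−P) with t = -1, so PL:LX = t:(1−t) = -1:2

PL:LX = -1/2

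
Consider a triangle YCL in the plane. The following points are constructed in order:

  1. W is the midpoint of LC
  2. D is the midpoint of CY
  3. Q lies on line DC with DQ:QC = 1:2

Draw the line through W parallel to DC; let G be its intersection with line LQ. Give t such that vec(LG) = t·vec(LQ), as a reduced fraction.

t = 1/2

Assign Y = (0, 0), C = (1, 0), L = (0, 1) — the answer is frame-independent, so this choice is without loss of generality.
1. W is the midpoint of LC ⇒ W = (1/2, 1/2)
2. D is the midpoint of CY ⇒ D = (1/2, 0)
3. Q lies on line DC with DQ:QC = 1:2 ⇒ Q = (2/3, 0)
through W parallel to DC: direction (1/2, 0); meets LQ at G = (1/3, 1/2)
G = L + t·(Q−L) with t = 1/2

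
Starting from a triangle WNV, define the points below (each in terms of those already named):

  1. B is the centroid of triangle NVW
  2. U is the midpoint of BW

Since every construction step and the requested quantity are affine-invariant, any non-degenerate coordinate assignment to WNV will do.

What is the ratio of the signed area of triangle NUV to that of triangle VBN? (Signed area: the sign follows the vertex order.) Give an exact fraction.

[NUV]:[VBN] = -2

Work in coordinates with W = (0, 0), N = (1, 0), V = (0, 1).
1. B is the centroid of triangle NVW ⇒ B = (1/3, 1/3)
2. U is the midpoint of BW ⇒ U = (1/6, 1/6)
2·[NUV] = -2/3, 2·[VBN] = 1/3
[NUV]:[VBN] = -2/3:1/3 = -2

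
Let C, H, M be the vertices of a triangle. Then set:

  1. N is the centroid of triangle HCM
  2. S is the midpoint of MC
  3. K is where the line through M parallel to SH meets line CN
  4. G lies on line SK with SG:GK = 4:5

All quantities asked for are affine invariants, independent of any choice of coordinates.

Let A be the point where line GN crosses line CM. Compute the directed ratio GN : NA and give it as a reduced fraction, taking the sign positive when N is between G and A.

GN:NA = -1/9

Work in coordinates with C = (0, 0), H = (1, 0), M = (0, 1).
1. N is the centroid of triangle HCM ⇒ N = (1/3, 1/3)
2. S is the midpoint of MC ⇒ S = (0, 1/2)
3. K is where the line through M parallel to SH meets line CN ⇒ K = (2/3, 2/3)
4. G lies on line SK with SG:GK = 4:5 ⇒ G = (8/27, 31/54)
line GN meets CM at A = (0, 5/2)
N = G + t·(A−G) with t = -1/8, so GN:NA = -1/8:9/8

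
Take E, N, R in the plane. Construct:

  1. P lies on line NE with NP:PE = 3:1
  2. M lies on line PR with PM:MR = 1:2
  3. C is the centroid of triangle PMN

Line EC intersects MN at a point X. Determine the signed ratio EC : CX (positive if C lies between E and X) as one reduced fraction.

Work in coordinates with E = (0, 0), N = (1, 0), R = (0, 1).
1. P lies on line NE with NP:PE = 3:1 ⇒ P = (1/4, 0)
2. M lies on line PR with PM:MR = 1:2 ⇒ M = (1/6, 1/3)
3. C is the centroid of triangle PMN ⇒ C = (17/36, 1/9)
line EC meets MN at X = (17/27, 4/27)
C = E + t·(X−E) with t = 3/4, so EC:CX = 3/4:1/4

EC:CX = 3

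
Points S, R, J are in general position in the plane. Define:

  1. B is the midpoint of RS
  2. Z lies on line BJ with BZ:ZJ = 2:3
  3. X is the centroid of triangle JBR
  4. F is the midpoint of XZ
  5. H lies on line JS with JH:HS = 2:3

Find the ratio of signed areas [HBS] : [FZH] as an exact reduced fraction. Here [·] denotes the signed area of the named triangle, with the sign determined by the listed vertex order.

Assign S = (0, 0), R = (1, 0), J = (0, 1) — the answer is frame-independent, so this choice is without loss of generality.
1. B is the midpoint of RS ⇒ B = (1/2, 0)
2. Z lies on line BJ with BZ:ZJ = 2:3 ⇒ Z = (3/10, 2/5)
3. X is the centroid of triangle JBR ⇒ X = (1/2, 1/3)
4. F is the midpoint of XZ ⇒ F = (2/5, 11/30)
5. H lies on line JS with JH:HS = 2:3 ⇒ H = (0, 3/5)
2·[HBS] = -3/10, 2·[FZH] = -1/100
[HBS]:[FZH] = -3/10:-1/100 = 30

[HBS]:[FZH] = 30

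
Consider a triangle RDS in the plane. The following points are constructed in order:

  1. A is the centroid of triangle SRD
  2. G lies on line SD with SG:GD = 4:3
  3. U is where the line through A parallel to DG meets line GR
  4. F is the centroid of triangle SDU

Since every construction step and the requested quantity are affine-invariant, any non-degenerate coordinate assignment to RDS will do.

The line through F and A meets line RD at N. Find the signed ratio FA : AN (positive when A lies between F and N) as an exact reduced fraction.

Choose coordinates R = (0, 0), D = (1, 0), S = (0, 1).
1. A is the centroid of triangle SRD ⇒ A = (1/3, 1/3)
2. G lies on line SD with SG:GD = 4:3 ⇒ G = (4/7, 3/7)
3. U is where the line through A parallel to DG meets line GR ⇒ U = (8/21, 2/7)
4. F is the centroid of triangle SDU ⇒ F = (29/63, 3/7)
line FA meets RD at N = (-1/9, 0)
A = F + t·(N−F) with t = 2/9, so FA:AN = 2/9:7/9

FA:AN = 2/7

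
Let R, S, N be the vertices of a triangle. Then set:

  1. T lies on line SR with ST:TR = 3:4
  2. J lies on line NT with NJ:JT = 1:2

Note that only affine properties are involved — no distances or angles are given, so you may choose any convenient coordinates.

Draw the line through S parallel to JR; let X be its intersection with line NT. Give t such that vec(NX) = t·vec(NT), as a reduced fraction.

Work in coordinates with R = (0, 0), S = (1, 0), N = (0, 1).
1. T lies on line SR with ST:TR = 3:4 ⇒ T = (4/7, 0)
2. J lies on line NT with NJ:JT = 1:2 ⇒ J = (4/21, 2/3)
through S parallel to JR: direction (-4/21, -2/3); meets NT at X = (6/7, -1/2)
X = N + t·(T−N) with t = 3/2

t = 3/2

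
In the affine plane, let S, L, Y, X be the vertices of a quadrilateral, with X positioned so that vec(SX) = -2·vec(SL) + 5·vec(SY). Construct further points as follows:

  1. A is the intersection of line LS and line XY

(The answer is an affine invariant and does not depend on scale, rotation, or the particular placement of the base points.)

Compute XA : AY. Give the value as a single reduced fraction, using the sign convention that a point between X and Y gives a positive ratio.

Assign S = (0, 0), L = (1, 0), Y = (0, 1), X = (-2, 5) — the answer is frame-independent, so this choice is without loss of generality.
1. A is the intersection of line LS and line XY ⇒ A = (1/2, 0)
A = X + t·(Y−X) with t = 5/4, so XA:AY = t:(1−t) = 5/4:-1/4

XA:AY = -5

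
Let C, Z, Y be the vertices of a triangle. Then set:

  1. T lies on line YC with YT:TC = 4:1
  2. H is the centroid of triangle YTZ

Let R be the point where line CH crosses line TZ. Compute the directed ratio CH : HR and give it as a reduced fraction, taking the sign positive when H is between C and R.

CH:HR = -7/4

Work in coordinates with C = (0, 0), Z = (1, 0), Y = (0, 1).
1. T lies on line YC with YT:TC = 4:1 ⇒ T = (0, 1/5)
2. H is the centroid of triangle YTZ ⇒ H = (1/3, 2/5)
line CH meets TZ at R = (1/7, 6/35)
H = C + t·(R−C) with t = 7/3, so CH:HR = 7/3:-4/3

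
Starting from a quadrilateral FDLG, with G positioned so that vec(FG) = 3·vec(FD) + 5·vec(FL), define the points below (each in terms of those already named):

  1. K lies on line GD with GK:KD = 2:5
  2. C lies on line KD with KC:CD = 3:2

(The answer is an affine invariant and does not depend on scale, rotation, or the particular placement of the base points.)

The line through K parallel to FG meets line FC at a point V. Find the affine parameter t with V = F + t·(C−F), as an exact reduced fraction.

t = 2/5

Assign F = (0, 0), D = (1, 0), L = (0, 1), G = (3, 5) — the answer is frame-independent, so this choice is without loss of generality.
1. K lies on line GD with GK:KD = 2:5 ⇒ K = (17/7, 25/7)
2. C lies on line KD with KC:CD = 3:2 ⇒ C = (11/7, 10/7)
through K parallel to FG: direction (3, 5); meets FC at V = (22/35, 4/7)
V = F + t·(C−F) with t = 2/5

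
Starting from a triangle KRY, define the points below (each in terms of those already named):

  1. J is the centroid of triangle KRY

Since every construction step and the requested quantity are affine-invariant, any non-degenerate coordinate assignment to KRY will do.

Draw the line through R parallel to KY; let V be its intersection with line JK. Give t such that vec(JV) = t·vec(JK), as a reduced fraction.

Work in coordinates with K = (0, 0), R = (1, 0), Y = (0, 1).
1. J is the centroid of triangle KRY ⇒ J = (1/3, 1/3)
through R parallel to KY: direction (0, 1); meets JK at V = (1, 1)
V = J + t·(K−J) with t = -2

t = -2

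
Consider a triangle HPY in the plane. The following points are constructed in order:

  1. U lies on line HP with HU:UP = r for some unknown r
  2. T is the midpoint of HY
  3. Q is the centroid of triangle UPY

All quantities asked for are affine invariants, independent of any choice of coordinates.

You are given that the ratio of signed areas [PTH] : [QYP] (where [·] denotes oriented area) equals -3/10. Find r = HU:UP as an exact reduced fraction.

Set H = (0, 0), P = (1, 0), Y = (0, 1); any affine frame gives the same invariant.
1. With HU:UP = r, write λ = r/(r+1) so U = H + λ·(P−H); U is affine-linear in λ
2. T is the midpoint of HY ⇒ T = (0, 1/2)
3. Q is the centroid of triangle UPY ⇒ Q is an affine combination of earlier points and hence also affine-linear in λ
Every point depending on U is an affine combination of U and λ-independent points, so each such coordinate is linear in λ; the λ² term in each signed area is a multiple of (P−H)×(P−H) = 0, so 2·[PTH] and 2·[QYP] are each linear in λ. Evaluating at λ=0 and λ=1:
  2·[PTH] = 1/2,   2·[QYP] = 1/3·λ − 1/3
So [PTH]:[QYP] = (1/2) / (1/3·λ − 1/3). Setting this equal to -3/10:
  1/2 = -3/10·(1/3·λ − 1/3)  ⇒  λ = -4
Then r = λ/(1−λ) = (-4)/(5) = -4/5. Check: with r = -4/5, U = (-4, 0) and [PTH]:[QYP] = -3/10 as required.

r = -4/5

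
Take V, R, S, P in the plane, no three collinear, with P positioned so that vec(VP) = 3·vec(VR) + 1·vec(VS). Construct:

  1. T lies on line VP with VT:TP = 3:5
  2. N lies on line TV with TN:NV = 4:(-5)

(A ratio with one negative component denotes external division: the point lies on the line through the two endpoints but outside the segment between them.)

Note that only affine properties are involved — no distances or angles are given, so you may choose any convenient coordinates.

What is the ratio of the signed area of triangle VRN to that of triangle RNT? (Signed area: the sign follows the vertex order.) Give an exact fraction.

[VRN]:[RNT] = 5/4

Set V = (0, 0), R = (1, 0), S = (0, 1), P = (3, 1); any affine frame gives the same invariant.
1. T lies on line VP with VT:TP = 3:5 ⇒ T = (9/8, 3/8)
2. N lies on line TV with TN:NV = 4:(-5) ⇒ N = (45/8, 15/8)
2·[VRN] = 15/8, 2·[RNT] = 3/2
[VRN]:[RNT] = 15/8:3/2 = 5/4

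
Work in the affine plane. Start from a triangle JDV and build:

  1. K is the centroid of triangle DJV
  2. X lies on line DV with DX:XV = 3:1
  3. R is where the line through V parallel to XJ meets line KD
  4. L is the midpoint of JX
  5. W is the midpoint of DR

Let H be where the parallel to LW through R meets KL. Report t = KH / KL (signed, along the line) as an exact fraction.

t = -5

Set J = (0, 0), D = (1, 0), V = (0, 1); any affine frame gives the same invariant.
1. K is the centroid of triangle DJV ⇒ K = (1/3, 1/3)
2. X lies on line DV with DX:XV = 3:1 ⇒ X = (1/4, 3/4)
3. R is where the line through V parallel to XJ meets line KD ⇒ R = (-1/7, 4/7)
4. L is the midpoint of JX ⇒ L = (1/8, 3/8)
5. W is the midpoint of DR ⇒ W = (3/7, 2/7)
through R parallel to LW: direction (17/56, -5/56); meets KL at H = (11/8, 1/8)
H = K + t·(L−K) with t = -5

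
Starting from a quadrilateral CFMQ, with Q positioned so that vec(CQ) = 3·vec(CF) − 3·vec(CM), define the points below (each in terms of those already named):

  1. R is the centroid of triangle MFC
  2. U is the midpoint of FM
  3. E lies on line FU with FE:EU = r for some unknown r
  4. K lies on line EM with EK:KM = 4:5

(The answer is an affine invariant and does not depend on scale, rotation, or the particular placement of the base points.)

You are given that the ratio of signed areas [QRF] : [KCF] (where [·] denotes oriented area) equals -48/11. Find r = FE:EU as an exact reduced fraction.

r = -1/3

Work in coordinates with C = (0, 0), F = (1, 0), M = (0, 1), Q = (3, -3).
1. R is the centroid of triangle MFC ⇒ R = (1/3, 1/3)
2. U is the midpoint of FM ⇒ U = (1/2, 1/2)
3. With FE:EU = r, write λ = r/(r+1) so E = F + λ·(U−F); E is affine-linear in λ
4. K lies on line EM with EK:KM = 4:5 ⇒ K is an affine combination of earlier points and hence also affine-linear in λ
Every point depending on E is an affine combination of E and λ-independent points, so each such coordinate is linear in λ; the λ² term in each signed area is a multiple of (U−F)×(U−F) = 0, so 2·[QRF] and 2·[KCF] are each linear in λ. Evaluating at λ=0 and λ=1:
  2·[QRF] = -4/3,   2·[KCF] = 5/18·λ + 4/9
So [QRF]:[KCF] = (-4/3) / (5/18·λ + 4/9). Setting this equal to -48/11:
  -4/3 = -48/11·(5/18·λ + 4/9)  ⇒  λ = -1/2
Then r = λ/(1−λ) = (-1/2)/(3/2) = -1/3. Check: with r = -1/3, E = (5/4, -1/4) and [QRF]:[KCF] = -48/11 as required.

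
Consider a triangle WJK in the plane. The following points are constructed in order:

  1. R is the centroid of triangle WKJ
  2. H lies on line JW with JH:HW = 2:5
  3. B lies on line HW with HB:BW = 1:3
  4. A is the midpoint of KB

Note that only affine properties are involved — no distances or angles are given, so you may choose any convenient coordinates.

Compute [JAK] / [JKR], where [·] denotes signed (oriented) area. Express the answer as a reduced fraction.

[JAK]:[JKR] = -39/56

Assign W = (0, 0), J = (1, 0), K = (0, 1) — the answer is frame-independent, so this choice is without loss of generality.
1. R is the centroid of triangle WKJ ⇒ R = (1/3, 1/3)
2. H lies on line JW with JH:HW = 2:5 ⇒ H = (5/7, 0)
3. B lies on line HW with HB:BW = 1:3 ⇒ B = (15/28, 0)
4. A is the midpoint of KB ⇒ A = (15/56, 1/2)
2·[JAK] = -13/56, 2·[JKR] = 1/3
[JAK]:[JKR] = -13/56:1/3 = -39/56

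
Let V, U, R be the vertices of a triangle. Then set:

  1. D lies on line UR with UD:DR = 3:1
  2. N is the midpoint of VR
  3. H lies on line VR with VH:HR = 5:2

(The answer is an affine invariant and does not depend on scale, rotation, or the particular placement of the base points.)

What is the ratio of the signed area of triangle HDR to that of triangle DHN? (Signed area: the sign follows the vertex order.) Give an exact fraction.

[HDR]:[DHN] = 4/3

Work in coordinates with V = (0, 0), U = (1, 0), R = (0, 1).
1. D lies on line UR with UD:DR = 3:1 ⇒ D = (1/4, 3/4)
2. N is the midpoint of VR ⇒ N = (0, 1/2)
3. H lies on line VR with VH:HR = 5:2 ⇒ H = (0, 5/7)
2·[HDR] = 1/14, 2·[DHN] = 3/56
[HDR]:[DHN] = 1/14:3/56 = 4/3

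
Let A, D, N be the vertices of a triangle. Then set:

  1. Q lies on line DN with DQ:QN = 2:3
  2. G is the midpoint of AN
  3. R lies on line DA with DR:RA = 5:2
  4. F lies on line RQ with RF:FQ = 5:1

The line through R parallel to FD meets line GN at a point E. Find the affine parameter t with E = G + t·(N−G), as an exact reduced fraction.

Choose coordinates A = (0, 0), D = (1, 0), N = (0, 1).
1. Q lies on line DN with DQ:QN = 2:3 ⇒ Q = (3/5, 2/5)
2. G is the midpoint of AN ⇒ G = (0, 1/2)
3. R lies on line DA with DR:RA = 5:2 ⇒ R = (2/7, 0)
4. F lies on line RQ with RF:FQ = 5:1 ⇒ F = (23/42, 1/3)
through R parallel to FD: direction (19/42, -1/3); meets GN at E = (0, 4/19)
E = G + t·(N−G) with t = -11/19

t = -11/19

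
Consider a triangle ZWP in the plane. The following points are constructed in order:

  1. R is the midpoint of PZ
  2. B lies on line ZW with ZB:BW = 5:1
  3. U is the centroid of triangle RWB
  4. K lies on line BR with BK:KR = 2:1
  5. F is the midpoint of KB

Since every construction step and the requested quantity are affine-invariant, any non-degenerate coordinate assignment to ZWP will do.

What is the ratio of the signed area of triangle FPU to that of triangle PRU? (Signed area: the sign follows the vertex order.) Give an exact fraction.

[FPU]:[PRU] = -5/33

Choose coordinates Z = (0, 0), W = (1, 0), P = (0, 1).
1. R is the midpoint of PZ ⇒ R = (0, 1/2)
2. B lies on line ZW with ZB:BW = 5:1 ⇒ B = (5/6, 0)
3. U is the centroid of triangle RWB ⇒ U = (11/18, 1/6)
4. K lies on line BR with BK:KR = 2:1 ⇒ K = (5/18, 1/3)
5. F is the midpoint of KB ⇒ F = (5/9, 1/6)
2·[FPU] = -5/108, 2·[PRU] = 11/36
[FPU]:[PRU] = -5/108:11/36 = -5/33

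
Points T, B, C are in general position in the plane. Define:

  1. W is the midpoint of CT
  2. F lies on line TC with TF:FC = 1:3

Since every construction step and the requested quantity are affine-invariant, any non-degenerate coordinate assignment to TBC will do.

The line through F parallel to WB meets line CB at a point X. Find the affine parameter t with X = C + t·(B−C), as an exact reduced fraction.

t = 3/2

Assign T = (0, 0), B = (1, 0), C = (0, 1) — the answer is frame-independent, so this choice is without loss of generality.
1. W is the midpoint of CT ⇒ W = (0, 1/2)
2. F lies on line TC with TF:FC = 1:3 ⇒ F = (0, 1/4)
through F parallel to WB: direction (1, -1/2); meets CB at X = (3/2, -1/2)
X = C + t·(B−C) with t = 3/2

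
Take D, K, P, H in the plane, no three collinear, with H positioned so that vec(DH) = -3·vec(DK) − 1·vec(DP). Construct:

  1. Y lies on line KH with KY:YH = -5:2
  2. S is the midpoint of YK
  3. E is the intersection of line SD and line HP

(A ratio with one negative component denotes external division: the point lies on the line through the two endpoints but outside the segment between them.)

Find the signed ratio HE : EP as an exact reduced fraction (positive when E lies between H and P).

HE:EP = -1/14

Set D = (0, 0), K = (1, 0), P = (0, 1), H = (-3, -1); any affine frame gives the same invariant.
1. Y lies on line KH with KY:YH = -5:2 ⇒ Y = (-17/3, -5/3)
2. S is the midpoint of YK ⇒ S = (-7/3, -5/6)
3. E is the intersection of line SD and line HP ⇒ E = (-42/13, -15/13)
E = H + t·(P−H) with t = -1/13, so HE:EP = t:(1−t) = -1/13:14/13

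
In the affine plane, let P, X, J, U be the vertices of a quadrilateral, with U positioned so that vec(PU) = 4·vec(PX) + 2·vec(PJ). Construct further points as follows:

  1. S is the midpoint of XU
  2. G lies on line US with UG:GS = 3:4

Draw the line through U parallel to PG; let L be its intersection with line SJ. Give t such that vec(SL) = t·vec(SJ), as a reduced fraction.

t = 14/55

Work in coordinates with P = (0, 0), X = (1, 0), J = (0, 1), U = (4, 2).
1. S is the midpoint of XU ⇒ S = (5/2, 1)
2. G lies on line US with UG:GS = 3:4 ⇒ G = (47/14, 11/7)
through U parallel to PG: direction (47/14, 11/7); meets SJ at L = (41/22, 1)
L = S + t·(J−S) with t = 14/55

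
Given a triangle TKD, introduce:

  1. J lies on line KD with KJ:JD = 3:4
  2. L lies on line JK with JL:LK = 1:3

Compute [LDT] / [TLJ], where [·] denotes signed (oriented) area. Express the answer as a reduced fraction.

[LDT]:[TLJ] = 19/3

Work in coordinates with T = (0, 0), K = (1, 0), D = (0, 1).
1. J lies on line KD with KJ:JD = 3:4 ⇒ J = (4/7, 3/7)
2. L lies on line JK with JL:LK = 1:3 ⇒ L = (19/28, 9/28)
2·[LDT] = 19/28, 2·[TLJ] = 3/28
[LDT]:[TLJ] = 19/28:3/28 = 19/3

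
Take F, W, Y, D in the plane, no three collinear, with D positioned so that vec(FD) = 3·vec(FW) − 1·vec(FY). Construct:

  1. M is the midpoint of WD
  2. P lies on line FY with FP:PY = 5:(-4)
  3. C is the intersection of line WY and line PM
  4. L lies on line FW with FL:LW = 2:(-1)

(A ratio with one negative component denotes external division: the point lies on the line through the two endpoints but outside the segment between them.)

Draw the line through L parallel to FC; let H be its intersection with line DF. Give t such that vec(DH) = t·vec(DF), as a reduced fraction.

t = -7/11

Assign F = (0, 0), W = (1, 0), Y = (0, 1), D = (3, -1) — the answer is frame-independent, so this choice is without loss of generality.
1. M is the midpoint of WD ⇒ M = (2, -1/2)
2. P lies on line FY with FP:PY = 5:(-4) ⇒ P = (0, 5)
3. C is the intersection of line WY and line PM ⇒ C = (16/7, -9/7)
4. L lies on line FW with FL:LW = 2:(-1) ⇒ L = (2, 0)
through L parallel to FC: direction (16/7, -9/7); meets DF at H = (54/11, -18/11)
H = D + t·(F−D) with t = -7/11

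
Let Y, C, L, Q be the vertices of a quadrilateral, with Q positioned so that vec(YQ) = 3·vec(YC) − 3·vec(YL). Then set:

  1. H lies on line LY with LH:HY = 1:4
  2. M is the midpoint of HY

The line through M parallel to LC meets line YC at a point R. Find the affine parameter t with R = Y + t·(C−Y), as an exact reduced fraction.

t = 2/5

Assign Y = (0, 0), C = (1, 0), L = (0, 1), Q = (3, -3) — the answer is frame-independent, so this choice is without loss of generality.
1. H lies on line LY with LH:HY = 1:4 ⇒ H = (0, 4/5)
2. M is the midpoint of HY ⇒ M = (0, 2/5)
through M parallel to LC: direction (1, -1); meets YC at R = (2/5, 0)
R = Y + t·(C−Y) with t = 2/5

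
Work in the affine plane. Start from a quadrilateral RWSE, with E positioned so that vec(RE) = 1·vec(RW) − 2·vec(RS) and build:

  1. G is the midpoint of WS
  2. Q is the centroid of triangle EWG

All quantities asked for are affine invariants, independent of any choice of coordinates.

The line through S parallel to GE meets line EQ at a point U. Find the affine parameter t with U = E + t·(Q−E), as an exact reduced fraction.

t = -3

Set R = (0, 0), W = (1, 0), S = (0, 1), E = (1, -2); any affine frame gives the same invariant.
1. G is the midpoint of WS ⇒ G = (1/2, 1/2)
2. Q is the centroid of triangle EWG ⇒ Q = (5/6, -1/2)
through S parallel to GE: direction (1/2, -5/2); meets EQ at U = (3/2, -13/2)
U = E + t·(Q−E) with t = -3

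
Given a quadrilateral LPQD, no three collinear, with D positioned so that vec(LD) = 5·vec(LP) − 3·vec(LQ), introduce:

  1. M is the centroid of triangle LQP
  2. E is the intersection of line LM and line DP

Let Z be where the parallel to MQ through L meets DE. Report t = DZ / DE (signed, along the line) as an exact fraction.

Work in coordinates with L = (0, 0), P = (1, 0), Q = (0, 1), D = (5, -3).
1. M is the centroid of triangle LQP ⇒ M = (1/3, 1/3)
2. E is the intersection of line LM and line DP ⇒ E = (3/7, 3/7)
through L parallel to MQ: direction (-1/3, 2/3); meets DE at Z = (-3/5, 6/5)
Z = D + t·(E−D) with t = 49/40

t = 49/40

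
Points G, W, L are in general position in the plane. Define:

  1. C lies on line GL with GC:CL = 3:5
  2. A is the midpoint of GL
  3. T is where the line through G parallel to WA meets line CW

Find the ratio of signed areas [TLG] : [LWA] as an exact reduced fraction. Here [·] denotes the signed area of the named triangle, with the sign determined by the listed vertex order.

Assign G = (0, 0), W = (1, 0), L = (0, 1) — the answer is frame-independent, so this choice is without loss of generality.
1. C lies on line GL with GC:CL = 3:5 ⇒ C = (0, 3/8)
2. A is the midpoint of GL ⇒ A = (0, 1/2)
3. T is where the line through G parallel to WA meets line CW ⇒ T = (-3, 3/2)
2·[TLG] = -3, 2·[LWA] = -1/2
[TLG]:[LWA] = -3:-1/2 = 6

[TLG]:[LWA] = 6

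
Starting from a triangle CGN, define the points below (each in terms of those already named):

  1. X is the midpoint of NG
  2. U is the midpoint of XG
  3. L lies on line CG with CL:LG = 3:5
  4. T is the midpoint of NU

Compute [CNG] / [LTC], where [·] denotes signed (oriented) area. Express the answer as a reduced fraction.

Set C = (0, 0), G = (1, 0), N = (0, 1); any affine frame gives the same invariant.
1. X is the midpoint of NG ⇒ X = (1/2, 1/2)
2. U is the midpoint of XG ⇒ U = (3/4, 1/4)
3. L lies on line CG with CL:LG = 3:5 ⇒ L = (3/8, 0)
4. T is the midpoint of NU ⇒ T = (3/8, 5/8)
2·[CNG] = -1, 2·[LTC] = 15/64
[CNG]:[LTC] = -1:15/64 = -64/15

[CNG]:[LTC] = -64/15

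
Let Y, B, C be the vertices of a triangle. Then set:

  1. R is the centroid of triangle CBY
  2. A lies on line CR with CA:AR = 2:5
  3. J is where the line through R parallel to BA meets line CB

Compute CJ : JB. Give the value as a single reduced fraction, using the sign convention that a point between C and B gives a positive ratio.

CJ:JB = -7/5

Choose coordinates Y = (0, 0), B = (1, 0), C = (0, 1).
1. R is the centroid of triangle CBY ⇒ R = (1/3, 1/3)
2. A lies on line CR with CA:AR = 2:5 ⇒ A = (2/21, 17/21)
3. J is where the line through R parallel to BA meets line CB ⇒ J = (7/2, -5/2)
J = C + t·(B−C) with t = 7/2, so CJ:JB = t:(1−t) = 7/2:-5/2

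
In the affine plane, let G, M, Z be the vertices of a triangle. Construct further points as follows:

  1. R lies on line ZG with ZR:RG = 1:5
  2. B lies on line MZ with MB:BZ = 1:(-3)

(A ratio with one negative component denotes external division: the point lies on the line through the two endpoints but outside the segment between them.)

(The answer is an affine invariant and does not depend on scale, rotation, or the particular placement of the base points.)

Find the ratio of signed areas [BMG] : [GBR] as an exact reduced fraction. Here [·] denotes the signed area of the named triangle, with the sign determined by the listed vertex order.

Choose coordinates G = (0, 0), M = (1, 0), Z = (0, 1).
1. R lies on line ZG with ZR:RG = 1:5 ⇒ R = (0, 5/6)
2. B lies on line MZ with MB:BZ = 1:(-3) ⇒ B = (3/2, -1/2)
2·[BMG] = 1/2, 2·[GBR] = 5/4
[BMG]:[GBR] = 1/2:5/4 = 2/5

[BMG]:[GBR] = 2/5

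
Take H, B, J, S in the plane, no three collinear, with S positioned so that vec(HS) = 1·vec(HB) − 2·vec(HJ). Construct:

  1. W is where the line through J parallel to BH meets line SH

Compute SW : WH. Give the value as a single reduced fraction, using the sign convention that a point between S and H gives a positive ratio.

SW:WH = -3

Work in coordinates with H = (0, 0), B = (1, 0), J = (0, 1), S = (1, -2).
1. W is where the line through J parallel to BH meets line SH ⇒ W = (-1/2, 1)
W = S + t·(H−S) with t = 3/2, so SW:WH = t:(1−t) = 3/2:-1/2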